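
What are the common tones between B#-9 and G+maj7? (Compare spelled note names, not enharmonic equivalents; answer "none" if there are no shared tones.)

D♯

B#-9 = B♯, D♯, F𝄪, A♯, C𝄪.
G+maj7 = G, B, D♯, F♯.
Shared: D♯.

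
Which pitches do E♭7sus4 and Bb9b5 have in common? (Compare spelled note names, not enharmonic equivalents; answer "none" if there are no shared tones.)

E♭7sus4: E♭ A♭ B♭ D♭
Bb9b5: B♭ D F♭ A♭ C
Common to both → A♭, B♭.

A♭ – B♭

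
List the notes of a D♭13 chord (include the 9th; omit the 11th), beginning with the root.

Db F Ab Cb Eb Bb

D♭13: dominant thirteenth on Db.
- root: Db
- major 3rd: F
- perfect 5th: Ab
- minor 7th: Cb
- major 9th: Eb
- major 13th: Bb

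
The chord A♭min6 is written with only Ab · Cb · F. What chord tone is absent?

The full A♭min6 chord is Ab, Cb, Eb, F.
Comparing with the voicing, the perfect 5th (5th) — Eb — is absent.

Eb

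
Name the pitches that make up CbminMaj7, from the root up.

Root Cb, quality minor-major seventh:
- root: Cb
- minor 3rd: Ebb
- perfect 5th: Gb
- major 7th: Bb

Cb, Ebb, Gb, Bb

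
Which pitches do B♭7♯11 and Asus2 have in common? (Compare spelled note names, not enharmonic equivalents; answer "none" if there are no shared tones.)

B♭7♯11: Bb D F Ab E
Asus2: A B E
Common to both → E.

E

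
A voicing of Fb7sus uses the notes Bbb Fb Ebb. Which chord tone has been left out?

Cb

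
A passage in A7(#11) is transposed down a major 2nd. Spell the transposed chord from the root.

G B D F C#

Transposed root: A → G (major 2nd down). So we spell G dominant seventh sharp eleven:
Root: G
Major 3rd (3rd): B
Perfect 5th (5th): D
Minor 7th (7th): F
Augmented 11th (11th): C#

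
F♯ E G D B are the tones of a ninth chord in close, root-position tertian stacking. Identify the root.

E

Arranged so that each adjacent pair is a third by letter name: E – G – B – D – F♯.
The bottom of that stack, E, is the root (this is E minor ninth).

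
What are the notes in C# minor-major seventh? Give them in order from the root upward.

C# minor-major seventh: minor-major seventh on C#.
C# — root
E — minor 3rd
G# — perfect 5th
B# — major 7th

C#, E, G#, B#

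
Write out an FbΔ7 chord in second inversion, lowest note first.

Cb  Eb  Fb  Ab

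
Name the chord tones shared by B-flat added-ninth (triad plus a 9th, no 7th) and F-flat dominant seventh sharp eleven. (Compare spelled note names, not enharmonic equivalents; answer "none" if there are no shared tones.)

B-flat

B-flat added-ninth: B-flat D F C
F-flat dominant seventh sharp eleven: F-flat A-flat C-flat E-double-flat B-flat
Common to both → B-flat.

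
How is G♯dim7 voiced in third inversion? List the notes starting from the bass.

G♯dim7 = G♯–B–D–F; third inversion → seventh (F) lowest.

F, G♯, B, D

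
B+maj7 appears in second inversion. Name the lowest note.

F##

B+maj7 = B–D#–F##–A#. Second inversion → fifth in the bass = F##.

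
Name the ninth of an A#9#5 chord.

A#9#5 is built on A#; its 9th is a major 9th above the root.
A second above A uses the letter B, and the major 9th above A# is B#.

B#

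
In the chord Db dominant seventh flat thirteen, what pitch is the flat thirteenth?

Root of Db dominant seventh flat thirteen = D-flat. The 13th is a minor 13th: D-flat up a minor 13th → B-double-flat.

B-double-flat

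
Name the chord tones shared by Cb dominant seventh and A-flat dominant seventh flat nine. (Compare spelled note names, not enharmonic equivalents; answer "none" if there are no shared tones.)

E-flat, G-flat, B-double-flat

Cb dominant seventh = C-flat, E-flat, G-flat, B-double-flat.
A-flat dominant seventh flat nine = A-flat, C, E-flat, G-flat, B-double-flat.
Shared: E-flat, G-flat, B-double-flat.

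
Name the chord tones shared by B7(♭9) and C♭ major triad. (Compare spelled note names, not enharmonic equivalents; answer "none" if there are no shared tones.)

none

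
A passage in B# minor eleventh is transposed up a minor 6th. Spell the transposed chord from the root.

Transposed root: B# → G# (minor 6th up). So we spell G# minor eleventh:
- root: G#
- minor 3rd: B
- perfect 5th: D#
- minor 7th: F#
- major 9th: A#
- perfect 11th: C#

G#, B, D#, F#, A#, C#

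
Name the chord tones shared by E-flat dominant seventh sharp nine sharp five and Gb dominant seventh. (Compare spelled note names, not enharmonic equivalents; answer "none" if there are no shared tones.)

E-flat dominant seventh sharp nine sharp five = E-flat, G, B, D-flat, F-sharp.
Gb dominant seventh = G-flat, B-flat, D-flat, F-flat.
Shared: D-flat.

D-flat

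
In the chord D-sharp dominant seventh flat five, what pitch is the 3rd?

D-sharp dominant seventh flat five is built on D-sharp; its 3rd is a major 3rd above the root.
A third above D uses the letter F, and the major 3rd above D-sharp is F-double-sharp.

F-double-sharp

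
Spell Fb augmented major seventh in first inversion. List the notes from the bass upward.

A-flat, C, E-flat, F-flat

In root position, Fb augmented major seventh is F-flat–A-flat–C–E-flat.
First inversion puts the third (A-flat) in the bass.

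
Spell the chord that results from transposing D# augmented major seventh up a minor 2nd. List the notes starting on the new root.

E, G♯, B♯, D♯

D♯ up a minor 2nd → E. New chord: E augmented major seventh.
root → E
3rd (major 3rd) → G♯
5th (augmented 5th) → B♯
7th (major 7th) → D♯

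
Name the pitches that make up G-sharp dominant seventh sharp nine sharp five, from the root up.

G-sharp dominant seventh sharp nine sharp five is a dominant seventh sharp nine sharp five built on G-sharp.
G-sharp — root
B-sharp — major 3rd
D-double-sharp — augmented 5th
F-sharp — minor 7th
A-double-sharp — augmented 9th

G-sharp  B-sharp  D-double-sharp  F-sharp  A-double-sharp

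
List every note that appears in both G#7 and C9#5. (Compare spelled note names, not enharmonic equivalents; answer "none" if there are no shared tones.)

G♯

G#7: G♯ B♯ D♯ F♯
C9#5: C E G♯ B♭ D
Common to both → G♯.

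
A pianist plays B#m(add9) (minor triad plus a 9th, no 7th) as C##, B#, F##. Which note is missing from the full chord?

D#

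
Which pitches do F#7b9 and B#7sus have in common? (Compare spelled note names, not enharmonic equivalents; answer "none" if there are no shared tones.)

F#7b9: F# A# C# E G
B#7sus: B# E# F## A#
Common to both → A#.

A#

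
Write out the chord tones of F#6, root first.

F# A# C# D#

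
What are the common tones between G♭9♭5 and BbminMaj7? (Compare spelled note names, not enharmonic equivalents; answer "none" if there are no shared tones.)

G♭9♭5: Gb Bb Dbb Fb Ab
BbminMaj7: Bb Db F A
Common to both → Bb.

Bb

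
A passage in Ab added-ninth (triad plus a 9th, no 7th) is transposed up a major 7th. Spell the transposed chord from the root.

Transposed root: A-flat → G (major 7th up). So we spell G added-ninth:
- root: G
- major 3rd: B
- perfect 5th: D
- major 9th: A

G B D A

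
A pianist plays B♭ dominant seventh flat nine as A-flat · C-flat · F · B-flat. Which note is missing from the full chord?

The full B♭ dominant seventh flat nine chord is B-flat, D, F, A-flat, C-flat.
Comparing with the voicing, the major 3rd (3rd) — D — is absent.

D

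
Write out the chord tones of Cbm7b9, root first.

C♭ – E𝄫 – G♭ – B𝄫 – D𝄫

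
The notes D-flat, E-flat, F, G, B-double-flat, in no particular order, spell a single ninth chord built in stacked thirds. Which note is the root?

E-flat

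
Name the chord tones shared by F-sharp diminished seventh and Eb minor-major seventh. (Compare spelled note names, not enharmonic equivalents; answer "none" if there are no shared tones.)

Eb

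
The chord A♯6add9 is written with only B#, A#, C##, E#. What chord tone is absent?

A♯6add9 = A#, C##, E#, F##, B#. The voicing lacks the 6th (major 6th), F##.

F##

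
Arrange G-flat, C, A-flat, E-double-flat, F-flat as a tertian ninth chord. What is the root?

Stacking in thirds gives F-flat – A-flat – C – E-double-flat – G-flat, so F-flat is the root — F-flat dominant ninth sharp five.

F-flat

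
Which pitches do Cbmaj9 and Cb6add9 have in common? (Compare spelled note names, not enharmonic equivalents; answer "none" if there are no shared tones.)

Cbmaj9: Cb Eb Gb Bb Db
Cb6add9: Cb Eb Gb Ab Db
Common to both → Cb, Eb, Gb, Db.

Cb  Eb  Gb  Db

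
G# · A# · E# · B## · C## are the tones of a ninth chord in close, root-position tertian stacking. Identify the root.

A#

Arranged so that each adjacent pair is a third by letter name: A# – C## – E# – G# – B##.
The bottom of that stack, A#, is the root (this is A# dominant seventh sharp nine).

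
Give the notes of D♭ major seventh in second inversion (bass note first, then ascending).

D♭ major seventh = Db–F–Ab–C; second inversion → fifth (Ab) lowest.

Ab  C  Db  F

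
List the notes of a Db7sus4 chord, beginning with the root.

Db, Gb, Ab, Cb

Root Db, quality dominant seventh suspended fourth:
- root: Db
- perfect 4th: Gb
- perfect 5th: Ab
- minor 7th: Cb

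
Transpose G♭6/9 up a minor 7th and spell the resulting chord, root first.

Gb up a minor 7th → Fb. New chord: Fb six-nine.
Fb — root
Ab — major 3rd
Cb — perfect 5th
Db — major 6th
Gb — major 9th

Fb – Ab – Cb – Db – Gb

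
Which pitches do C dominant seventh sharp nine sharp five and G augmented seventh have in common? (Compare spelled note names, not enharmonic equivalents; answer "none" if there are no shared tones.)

D-sharp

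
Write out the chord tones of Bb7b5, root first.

Root Bb, quality dominant seventh flat five:
Bb — root
D — major 3rd
Fb — diminished 5th
Ab — minor 7th

Bb – D – Fb – Ab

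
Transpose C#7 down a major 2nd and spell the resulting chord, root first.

C# down a major 2nd → B. New chord: B dominant seventh.
- root: B
- major 3rd: D#
- perfect 5th: F#
- minor 7th: A

B D# F# A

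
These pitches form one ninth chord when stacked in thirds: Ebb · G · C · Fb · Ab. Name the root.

Fb

Stacking in thirds gives Fb – Ab – C – Ebb – G, so Fb is the root — Fb dominant seventh sharp nine sharp five.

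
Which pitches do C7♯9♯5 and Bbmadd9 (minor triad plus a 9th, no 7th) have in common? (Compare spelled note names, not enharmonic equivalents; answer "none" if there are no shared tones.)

C  B♭

C7♯9♯5: C E G♯ B♭ D♯
Bbmadd9: B♭ D♭ F C
Common to both → C, B♭.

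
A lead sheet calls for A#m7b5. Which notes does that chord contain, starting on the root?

A#m7b5: half-diminished seventh on A#.
A# — root
C# — minor 3rd
E — diminished 5th
G# — minor 7th

A#, C#, E, G#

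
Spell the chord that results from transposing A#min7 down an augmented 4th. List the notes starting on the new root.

E – G – B – D

An augmented 4th down from A♯ is E, so the new chord is E minor seventh.
root → E
3rd (minor 3rd) → G
5th (perfect 5th) → B
7th (minor 7th) → D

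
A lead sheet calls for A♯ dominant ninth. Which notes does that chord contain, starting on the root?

Root A-sharp, quality dominant ninth:
root → A-sharp
3rd (major 3rd) → C-double-sharp
5th (perfect 5th) → E-sharp
7th (minor 7th) → G-sharp
9th (major 9th) → B-sharp

A-sharp – C-double-sharp – E-sharp – G-sharp – B-sharp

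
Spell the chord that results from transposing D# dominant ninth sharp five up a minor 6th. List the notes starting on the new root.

B  D-sharp  F-double-sharp  A  C-sharp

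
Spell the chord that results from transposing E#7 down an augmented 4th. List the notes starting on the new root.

B, D♯, F♯, A

Transposed root: E♯ → B (augmented 4th down). So we spell B dominant seventh:
Root: B
Major 3rd (3rd): D♯
Perfect 5th (5th): F♯
Minor 7th (7th): A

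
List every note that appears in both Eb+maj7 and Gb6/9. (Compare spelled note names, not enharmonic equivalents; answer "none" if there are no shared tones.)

Eb

Eb+maj7: Eb G B D
Gb6/9: Gb Bb Db Eb Ab
Common to both → Eb.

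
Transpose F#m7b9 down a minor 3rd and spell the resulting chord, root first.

Transposed root: F# → D# (minor 3rd down). So we spell D# minor seventh flat nine:
D# — root
F# — minor 3rd
A# — perfect 5th
C# — minor 7th
E — minor 9th

D#  F#  A#  C#  E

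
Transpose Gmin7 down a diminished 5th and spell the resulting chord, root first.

A diminished 5th down from G is C♯, so the new chord is C♯ minor seventh.
Root: C♯
Minor 3rd (3rd): E
Perfect 5th (5th): G♯
Minor 7th (7th): B

C♯, E, G♯, B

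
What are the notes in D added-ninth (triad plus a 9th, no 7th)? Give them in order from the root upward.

D added-ninth: added-ninth on D.
Root: D
Major 3rd (3rd): F-sharp
Perfect 5th (5th): A
Major 9th (9th): E

D  F-sharp  A  E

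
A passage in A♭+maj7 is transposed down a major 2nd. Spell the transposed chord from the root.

G♭, B♭, D, F

A major 2nd down from A♭ is G♭, so the new chord is G♭ augmented major seventh.
Root: G♭
Major 3rd (3rd): B♭
Augmented 5th (5th): D
Major 7th (7th): F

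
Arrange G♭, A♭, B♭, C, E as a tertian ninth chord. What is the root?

Stacking in thirds gives A♭ – C – E – G♭ – B♭, so A♭ is the root — A♭ dominant ninth sharp five.

A♭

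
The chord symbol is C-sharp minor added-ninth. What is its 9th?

D-sharp

C-sharp minor added-ninth is built on C-sharp; its 9th is a major 9th above the root.
A second above C uses the letter D, and the major 9th above C-sharp is D-sharp.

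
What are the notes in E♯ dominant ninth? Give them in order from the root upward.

E#  G##  B#  D#  F##

Root E#, quality dominant ninth:
root → E#
3rd (major 3rd) → G##
5th (perfect 5th) → B#
7th (minor 7th) → D#
9th (major 9th) → F##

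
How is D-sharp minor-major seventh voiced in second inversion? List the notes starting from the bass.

D-sharp minor-major seventh = D♯–F♯–A♯–C𝄪; second inversion → fifth (A♯) lowest.

A♯  C𝄪  D♯  F♯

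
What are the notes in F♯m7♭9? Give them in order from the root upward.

F#  A  C#  E  G

Root F#, quality minor seventh flat nine:
Root: F#
Minor 3rd (3rd): A
Perfect 5th (5th): C#
Minor 7th (7th): E
Minor 9th (9th): G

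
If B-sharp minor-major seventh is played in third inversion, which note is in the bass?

A𝄪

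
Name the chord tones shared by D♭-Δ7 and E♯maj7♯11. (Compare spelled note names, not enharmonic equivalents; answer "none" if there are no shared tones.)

D♭-Δ7: D♭ F♭ A♭ C
E♯maj7♯11: E♯ G𝄪 B♯ D𝄪 A𝄪
Common to both → none.

none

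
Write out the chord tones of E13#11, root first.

Root E, quality dominant thirteenth sharp eleven:
Root: E
Major 3rd (3rd): G#
Perfect 5th (5th): B
Minor 7th (7th): D
Major 9th (9th): F#
Augmented 11th (11th): A#
Major 13th (13th): C#

E  G#  B  D  F#  A#  C#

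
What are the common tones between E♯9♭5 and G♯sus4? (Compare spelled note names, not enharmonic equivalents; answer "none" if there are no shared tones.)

E♯9♭5: E# G## B D# F##
G♯sus4: G# C# D#
Common to both → D#.

D#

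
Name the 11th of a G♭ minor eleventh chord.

Root of G♭ minor eleventh = Gb. The 11th is a perfect 11th: Gb up a perfect 11th → Cb.

Cb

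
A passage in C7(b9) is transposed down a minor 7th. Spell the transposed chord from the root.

A minor 7th down from C is D, so the new chord is D dominant seventh flat nine.
- root: D
- major 3rd: F#
- perfect 5th: A
- minor 7th: C
- minor 9th: Eb

D  F#  A  C  Eb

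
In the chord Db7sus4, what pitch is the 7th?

C♭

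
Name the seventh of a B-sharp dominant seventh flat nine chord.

B-sharp dominant seventh flat nine is built on B-sharp; its 7th is a minor 7th above the root.
A seventh above B uses the letter A, and the minor 7th above B-sharp is A-sharp.

A-sharp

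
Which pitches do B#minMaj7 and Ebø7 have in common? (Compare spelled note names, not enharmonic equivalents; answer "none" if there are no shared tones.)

none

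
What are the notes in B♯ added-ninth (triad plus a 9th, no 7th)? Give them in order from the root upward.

B♯ added-ninth: added-ninth on B#.
root → B#
3rd (major 3rd) → D##
5th (perfect 5th) → F##
9th (major 9th) → C##

B#, D##, F##, C##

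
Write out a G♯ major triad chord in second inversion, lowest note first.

D-sharp, G-sharp, B-sharp

In root position, G♯ major triad is G-sharp–B-sharp–D-sharp.
Second inversion puts the fifth (D-sharp) in the bass.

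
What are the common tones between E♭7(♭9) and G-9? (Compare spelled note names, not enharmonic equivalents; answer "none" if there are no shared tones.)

G, B♭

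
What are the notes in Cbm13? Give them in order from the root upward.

Cb – Ebb – Gb – Bbb – Db – Fb – Ab

Cbm13: minor thirteenth on Cb.
root → Cb
3rd (minor 3rd) → Ebb
5th (perfect 5th) → Gb
7th (minor 7th) → Bbb
9th (major 9th) → Db
11th (perfect 11th) → Fb
13th (major 13th) → Ab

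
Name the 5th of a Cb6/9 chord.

Root of Cb6/9 = Cb. The 5th is a perfect 5th: Cb up a perfect 5th → Gb.

Gb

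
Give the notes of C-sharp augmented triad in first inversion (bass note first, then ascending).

In root position, C-sharp augmented triad is C-sharp–E-sharp–G-double-sharp.
First inversion puts the third (E-sharp) in the bass.

E-sharp – G-double-sharp – C-sharp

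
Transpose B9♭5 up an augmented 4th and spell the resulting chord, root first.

B up an augmented 4th → E#. New chord: E# dominant ninth flat five.
Root: E#
Major 3rd (3rd): G##
Diminished 5th (5th): B
Minor 7th (7th): D#
Major 9th (9th): F##

E#  G##  B  D#  F##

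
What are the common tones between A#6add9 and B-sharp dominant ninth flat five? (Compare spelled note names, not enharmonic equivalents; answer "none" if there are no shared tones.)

A#6add9 = A#, C##, E#, F##, B#.
B-sharp dominant ninth flat five = B#, D##, F#, A#, C##.
Shared: A#, C##, B#.

A#, C##, B#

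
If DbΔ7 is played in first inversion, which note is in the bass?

F

DbΔ7 = Db–F–Ab–C. First inversion → third in the bass = F.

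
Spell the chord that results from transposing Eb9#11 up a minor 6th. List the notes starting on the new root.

Cb, Eb, Gb, Bbb, Db, F

A minor 6th up from Eb is Cb, so the new chord is Cb dominant ninth sharp eleven.
root → Cb
3rd (major 3rd) → Eb
5th (perfect 5th) → Gb
7th (minor 7th) → Bbb
9th (major 9th) → Db
11th (augmented 11th) → F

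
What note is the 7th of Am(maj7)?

G#

Root of Am(maj7) = A. The 7th is a major 7th: A up a major 7th → G#.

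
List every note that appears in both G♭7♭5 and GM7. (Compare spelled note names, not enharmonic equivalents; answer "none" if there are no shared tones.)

none

G♭7♭5 = Gb, Bb, Dbb, Fb.
GM7 = G, B, D, F#.
Shared: none.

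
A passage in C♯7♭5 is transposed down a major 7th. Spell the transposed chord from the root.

Transposed root: C# → D (major 7th down). So we spell D dominant seventh flat five:
- root: D
- major 3rd: F#
- diminished 5th: Ab
- minor 7th: C

D – F# – Ab – C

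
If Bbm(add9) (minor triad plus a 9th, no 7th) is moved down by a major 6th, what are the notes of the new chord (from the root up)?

Transposed root: Bb → Db (major 6th down). So we spell Db minor added-ninth:
- root: Db
- minor 3rd: Fb
- perfect 5th: Ab
- major 9th: Eb

Db, Fb, Ab, Eb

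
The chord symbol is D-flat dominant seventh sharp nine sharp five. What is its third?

Root of D-flat dominant seventh sharp nine sharp five = D♭. The 3rd is a major 3rd: D♭ up a major 3rd → F.

F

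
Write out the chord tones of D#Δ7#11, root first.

D#Δ7#11: major seventh sharp eleven on D#.
D# — root
F## — major 3rd
A# — perfect 5th
C## — major 7th
G## — augmented 11th

D#, F##, A#, C##, G##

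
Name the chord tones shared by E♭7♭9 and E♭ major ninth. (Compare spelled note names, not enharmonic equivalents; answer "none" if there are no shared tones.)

E♭7♭9 = E♭, G, B♭, D♭, F♭.
E♭ major ninth = E♭, G, B♭, D, F.
Shared: E♭, G, B♭.

E♭, G, B♭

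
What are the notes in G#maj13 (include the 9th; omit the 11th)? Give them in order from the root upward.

G#  B#  D#  F##  A#  E#

Root G#, quality major thirteenth:
- root: G#
- major 3rd: B#
- perfect 5th: D#
- major 7th: F##
- major 9th: A#
- major 13th: E#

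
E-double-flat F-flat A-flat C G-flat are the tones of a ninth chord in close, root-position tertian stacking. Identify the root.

Arranged so that each adjacent pair is a third by letter name: F-flat – A-flat – C – E-double-flat – G-flat.
The bottom of that stack, F-flat, is the root (this is F-flat dominant ninth sharp five).

F-flat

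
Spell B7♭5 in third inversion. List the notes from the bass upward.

A, B, D#, F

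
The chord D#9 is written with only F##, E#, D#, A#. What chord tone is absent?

C#

The full D#9 chord is D#, F##, A#, C#, E#.
Comparing with the voicing, the minor 7th (7th) — C# — is absent.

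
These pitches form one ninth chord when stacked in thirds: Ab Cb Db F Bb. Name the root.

Arranged so that each adjacent pair is a third by letter name: Bb – Db – F – Ab – Cb.
The bottom of that stack, Bb, is the root (this is Bb minor seventh flat nine).

Bb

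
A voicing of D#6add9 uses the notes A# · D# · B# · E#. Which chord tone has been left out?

F##

The full D#6add9 chord is D#, F##, A#, B#, E#.
Comparing with the voicing, the major 3rd (3rd) — F## — is absent.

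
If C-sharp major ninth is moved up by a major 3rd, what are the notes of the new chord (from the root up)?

Transposed root: C# → E# (major 3rd up). So we spell E# major ninth:
- root: E#
- major 3rd: G##
- perfect 5th: B#
- major 7th: D##
- major 9th: F##

E#, G##, B#, D##, F##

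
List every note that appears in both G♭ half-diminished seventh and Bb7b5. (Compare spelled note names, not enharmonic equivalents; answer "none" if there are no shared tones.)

G♭ half-diminished seventh = Gb, Bbb, Dbb, Fb.
Bb7b5 = Bb, D, Fb, Ab.
Shared: Fb.

Fb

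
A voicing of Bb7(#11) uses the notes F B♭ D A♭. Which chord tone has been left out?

Bb7(#11) = B♭, D, F, A♭, E. The voicing lacks the 11th (augmented 11th), E.

E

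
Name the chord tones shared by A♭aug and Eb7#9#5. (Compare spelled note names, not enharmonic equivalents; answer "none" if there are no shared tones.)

A♭aug: Ab C E
Eb7#9#5: Eb G B Db F#
Common to both → none.

none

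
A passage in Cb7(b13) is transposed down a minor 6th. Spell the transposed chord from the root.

Eb, G, Bb, Db, Cb

Transposed root: Cb → Eb (minor 6th down). So we spell Eb dominant seventh flat thirteen:
- root: Eb
- major 3rd: G
- perfect 5th: Bb
- minor 7th: Db
- minor 13th: Cb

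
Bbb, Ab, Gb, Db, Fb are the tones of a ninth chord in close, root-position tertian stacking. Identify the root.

Arranged so that each adjacent pair is a third by letter name: Gb – Bbb – Db – Fb – Ab.
The bottom of that stack, Gb, is the root (this is Gb minor ninth).

Gb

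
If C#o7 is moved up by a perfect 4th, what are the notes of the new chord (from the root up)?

Transposed root: C# → F# (perfect 4th up). So we spell F# diminished seventh:
F# — root
A — minor 3rd
C — diminished 5th
Eb — diminished 7th

F#, A, C, Eb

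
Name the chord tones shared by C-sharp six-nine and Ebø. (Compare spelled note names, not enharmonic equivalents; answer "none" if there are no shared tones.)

none

C-sharp six-nine: C# E# G# A# D#
Ebø: Eb Gb Bbb Db
Common to both → none.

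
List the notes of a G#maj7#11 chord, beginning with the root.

G# – B# – D# – F## – C##

Root G#, quality major seventh sharp eleven:
root → G#
3rd (major 3rd) → B#
5th (perfect 5th) → D#
7th (major 7th) → F##
11th (augmented 11th) → C##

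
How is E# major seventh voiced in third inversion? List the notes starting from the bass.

In root position, E# major seventh is E-sharp–G-double-sharp–B-sharp–D-double-sharp.
Third inversion puts the seventh (D-double-sharp) in the bass.

D-double-sharp, E-sharp, G-double-sharp, B-sharp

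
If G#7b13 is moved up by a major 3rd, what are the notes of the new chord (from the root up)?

B♯, D𝄪, F𝄪, A♯, G♯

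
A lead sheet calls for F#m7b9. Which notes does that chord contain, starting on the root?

F#, A, C#, E, G

F#m7b9: minor seventh flat nine on F#.
F# — root
A — minor 3rd
C# — perfect 5th
E — minor 7th
G — minor 9th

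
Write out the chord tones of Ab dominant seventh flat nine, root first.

Root A-flat, quality dominant seventh flat nine:
A-flat — root
C — major 3rd
E-flat — perfect 5th
G-flat — minor 7th
B-double-flat — minor 9th

A-flat – C – E-flat – G-flat – B-double-flat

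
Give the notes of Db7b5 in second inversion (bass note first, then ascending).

Db7b5 = D♭–F–A𝄫–C♭; second inversion → fifth (A𝄫) lowest.

A𝄫, C♭, D♭, F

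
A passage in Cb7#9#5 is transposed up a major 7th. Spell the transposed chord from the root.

Bb, D, F#, Ab, C#

Cb up a major 7th → Bb. New chord: Bb dominant seventh sharp nine sharp five.
Bb — root
D — major 3rd
F# — augmented 5th
Ab — minor 7th
C# — augmented 9th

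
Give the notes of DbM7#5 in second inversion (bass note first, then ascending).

In root position, DbM7#5 is Db–F–A–C.
Second inversion puts the fifth (A) in the bass.

A C Db F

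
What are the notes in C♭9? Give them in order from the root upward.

C♭ – E♭ – G♭ – B𝄫 – D♭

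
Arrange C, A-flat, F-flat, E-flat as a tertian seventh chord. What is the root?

F-flat

Arranged so that each adjacent pair is a third by letter name: F-flat – A-flat – C – E-flat.
The bottom of that stack, F-flat, is the root (this is F-flat augmented major seventh).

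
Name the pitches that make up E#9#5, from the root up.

E#9#5 is a dominant ninth sharp five built on E♯.
Root: E♯
Major 3rd (3rd): G𝄪
Augmented 5th (5th): B𝄪
Minor 7th (7th): D♯
Major 9th (9th): F𝄪

E♯ – G𝄪 – B𝄪 – D♯ – F𝄪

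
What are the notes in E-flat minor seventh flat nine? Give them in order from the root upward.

Eb, Gb, Bb, Db, Fb

E-flat minor seventh flat nine is a minor seventh flat nine built on Eb.
Eb — root
Gb — minor 3rd
Bb — perfect 5th
Db — minor 7th
Fb — minor 9th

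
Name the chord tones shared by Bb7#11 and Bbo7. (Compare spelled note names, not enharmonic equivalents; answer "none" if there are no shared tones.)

Bb7#11 = Bb, D, F, Ab, E.
Bbo7 = Bb, Db, Fb, Abb.
Shared: Bb.

Bb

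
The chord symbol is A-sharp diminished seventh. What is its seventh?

G

Root of A-sharp diminished seventh = A-sharp. The 7th is a diminished 7th: A-sharp up a diminished 7th → G.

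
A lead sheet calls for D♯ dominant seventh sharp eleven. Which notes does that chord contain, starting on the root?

D-sharp, F-double-sharp, A-sharp, C-sharp, G-double-sharp

D♯ dominant seventh sharp eleven is a dominant seventh sharp eleven built on D-sharp.
root → D-sharp
3rd (major 3rd) → F-double-sharp
5th (perfect 5th) → A-sharp
7th (minor 7th) → C-sharp
11th (augmented 11th) → G-double-sharp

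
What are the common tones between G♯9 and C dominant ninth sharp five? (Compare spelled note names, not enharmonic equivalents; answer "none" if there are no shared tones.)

G♯9 = G#, B#, D#, F#, A#.
C dominant ninth sharp five = C, E, G#, Bb, D.
Shared: G#.

G#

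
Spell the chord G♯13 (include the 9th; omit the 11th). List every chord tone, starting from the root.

G# B# D# F# A# E#

G♯13: dominant thirteenth on G#.
Root: G#
Major 3rd (3rd): B#
Perfect 5th (5th): D#
Minor 7th (7th): F#
Major 9th (9th): A#
Major 13th (13th): E#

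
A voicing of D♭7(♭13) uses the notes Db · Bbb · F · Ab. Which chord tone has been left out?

Cb

The full D♭7(♭13) chord is Db, F, Ab, Cb, Bbb.
Comparing with the voicing, the minor 7th (7th) — Cb — is absent.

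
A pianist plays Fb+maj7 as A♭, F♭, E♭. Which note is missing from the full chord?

The full Fb+maj7 chord is F♭, A♭, C, E♭.
Comparing with the voicing, the augmented 5th (5th) — C — is absent.

C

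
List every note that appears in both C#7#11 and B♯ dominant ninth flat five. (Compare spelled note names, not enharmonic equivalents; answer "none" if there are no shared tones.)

C#7#11: C# E# G# B F##
B♯ dominant ninth flat five: B# D## F# A# C##
Common to both → none.

none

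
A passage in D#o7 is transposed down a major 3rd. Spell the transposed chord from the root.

B  D  F  Ab

D# down a major 3rd → B. New chord: B diminished seventh.
B — root
D — minor 3rd
F — diminished 5th
Ab — diminished 7th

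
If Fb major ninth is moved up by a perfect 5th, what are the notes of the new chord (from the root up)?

F-flat up a perfect 5th → C-flat. New chord: C-flat major ninth.
C-flat — root
E-flat — major 3rd
G-flat — perfect 5th
B-flat — major 7th
D-flat — major 9th

C-flat E-flat G-flat B-flat D-flat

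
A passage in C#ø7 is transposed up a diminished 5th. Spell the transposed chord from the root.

G, Bb, Db, F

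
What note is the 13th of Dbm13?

Root of Dbm13 = Db. The 13th is a major 13th: Db up a major 13th → Bb.

Bb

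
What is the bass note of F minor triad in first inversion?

F minor triad in root position is F–Ab–C.
First inversion places the third in the bass, which is Ab.

Ab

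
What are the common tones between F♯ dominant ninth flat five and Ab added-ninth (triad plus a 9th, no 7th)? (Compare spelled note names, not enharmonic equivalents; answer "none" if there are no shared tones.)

C

F♯ dominant ninth flat five = F-sharp, A-sharp, C, E, G-sharp.
Ab added-ninth = A-flat, C, E-flat, B-flat.
Shared: C.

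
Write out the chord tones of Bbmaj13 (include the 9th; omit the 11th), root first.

Bbmaj13 is a major thirteenth built on Bb.
root → Bb
3rd (major 3rd) → D
5th (perfect 5th) → F
7th (major 7th) → A
9th (major 9th) → C
13th (major 13th) → G

Bb – D – F – A – C – G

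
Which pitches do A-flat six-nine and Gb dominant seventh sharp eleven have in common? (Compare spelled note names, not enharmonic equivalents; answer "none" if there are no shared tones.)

C, Bb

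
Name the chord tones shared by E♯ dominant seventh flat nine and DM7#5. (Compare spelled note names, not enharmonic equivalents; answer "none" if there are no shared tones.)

F#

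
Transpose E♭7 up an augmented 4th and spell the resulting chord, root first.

Transposed root: E♭ → A (augmented 4th up). So we spell A dominant seventh:
Root: A
Major 3rd (3rd): C♯
Perfect 5th (5th): E
Minor 7th (7th): G

A, C♯, E, G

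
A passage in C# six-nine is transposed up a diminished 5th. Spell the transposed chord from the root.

G, B, D, E, A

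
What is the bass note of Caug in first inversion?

E

Caug in root position is C–E–G♯.
First inversion places the third in the bass, which is E.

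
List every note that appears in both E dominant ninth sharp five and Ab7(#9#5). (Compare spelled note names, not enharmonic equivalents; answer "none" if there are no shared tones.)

E dominant ninth sharp five = E, G#, B#, D, F#.
Ab7(#9#5) = Ab, C, E, Gb, B.
Shared: E.

E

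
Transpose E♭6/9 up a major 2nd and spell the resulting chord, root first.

A major 2nd up from Eb is F, so the new chord is F six-nine.
root → F
3rd (major 3rd) → A
5th (perfect 5th) → C
6th (major 6th) → D
9th (major 9th) → G

F, A, C, D, G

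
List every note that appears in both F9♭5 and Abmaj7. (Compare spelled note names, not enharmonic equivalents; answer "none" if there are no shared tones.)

Eb – G

F9♭5: F A Cb Eb G
Abmaj7: Ab C Eb G
Common to both → Eb, G.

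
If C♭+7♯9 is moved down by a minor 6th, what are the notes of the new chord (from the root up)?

Eb, G, B, Db, F#

A minor 6th down from Cb is Eb, so the new chord is Eb dominant seventh sharp nine sharp five.
- root: Eb
- major 3rd: G
- augmented 5th: B
- minor 7th: Db
- augmented 9th: F#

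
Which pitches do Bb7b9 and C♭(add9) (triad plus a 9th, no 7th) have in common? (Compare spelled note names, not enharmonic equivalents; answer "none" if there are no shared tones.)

Cb

Bb7b9 = Bb, D, F, Ab, Cb.
C♭(add9) = Cb, Eb, Gb, Db.
Shared: Cb.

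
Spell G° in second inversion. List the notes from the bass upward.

Db  G  Bb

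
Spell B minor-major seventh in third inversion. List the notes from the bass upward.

B minor-major seventh = B–D–F#–A#; third inversion → seventh (A#) lowest.

A# B D F#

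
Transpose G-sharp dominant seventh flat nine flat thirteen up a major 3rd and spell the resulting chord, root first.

Transposed root: G♯ → B♯ (major 3rd up). So we spell B♯ dominant seventh flat nine flat thirteen:
root → B♯
3rd (major 3rd) → D𝄪
5th (perfect 5th) → F𝄪
7th (minor 7th) → A♯
9th (minor 9th) → C♯
13th (minor 13th) → G♯

B♯  D𝄪  F𝄪  A♯  C♯  G♯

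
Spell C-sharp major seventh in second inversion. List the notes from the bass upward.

In root position, C-sharp major seventh is C-sharp–E-sharp–G-sharp–B-sharp.
Second inversion puts the fifth (G-sharp) in the bass.

G-sharp  B-sharp  C-sharp  E-sharp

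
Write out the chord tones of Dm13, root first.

Dm13 is a minor thirteenth built on D.
- root: D
- minor 3rd: F
- perfect 5th: A
- minor 7th: C
- major 9th: E
- perfect 11th: G
- major 13th: B

D F A C E G B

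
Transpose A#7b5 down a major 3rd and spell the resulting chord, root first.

F#, A#, C, E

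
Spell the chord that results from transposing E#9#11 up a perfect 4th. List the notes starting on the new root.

A# – C## – E# – G# – B# – D##

Transposed root: E# → A# (perfect 4th up). So we spell A# dominant ninth sharp eleven:
- root: A#
- major 3rd: C##
- perfect 5th: E#
- minor 7th: G#
- major 9th: B#
- augmented 11th: D##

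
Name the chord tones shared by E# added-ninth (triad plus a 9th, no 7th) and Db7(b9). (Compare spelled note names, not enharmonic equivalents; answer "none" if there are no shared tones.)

none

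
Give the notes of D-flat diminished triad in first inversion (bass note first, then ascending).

F-flat A-double-flat D-flat

In root position, D-flat diminished triad is D-flat–F-flat–A-double-flat.
First inversion puts the third (F-flat) in the bass.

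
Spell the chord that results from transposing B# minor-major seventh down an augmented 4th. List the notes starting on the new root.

F# – A – C# – E#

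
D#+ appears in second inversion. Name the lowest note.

D#+ in root position is D#–F##–A##.
Second inversion places the fifth in the bass, which is A##.

A##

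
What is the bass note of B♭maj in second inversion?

F

B♭maj = Bb–D–F. Second inversion → fifth in the bass = F.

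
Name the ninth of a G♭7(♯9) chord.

A

Root of G♭7(♯9) = Gb. The 9th is an augmented 9th: Gb up an augmented 9th → A.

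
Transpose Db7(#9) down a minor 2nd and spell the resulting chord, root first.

C – E – G – Bb – D#

Db down a minor 2nd → C. New chord: C dominant seventh sharp nine.
- root: C
- major 3rd: E
- perfect 5th: G
- minor 7th: Bb
- augmented 9th: D#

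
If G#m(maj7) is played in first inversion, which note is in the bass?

G#m(maj7) in root position is G♯–B–D♯–F𝄪.
First inversion places the third in the bass, which is B.

B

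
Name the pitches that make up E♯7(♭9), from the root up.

E# – G## – B# – D# – F#

E♯7(♭9): dominant seventh flat nine on E#.
E# — root
G## — major 3rd
B# — perfect 5th
D# — minor 7th
F# — minor 9th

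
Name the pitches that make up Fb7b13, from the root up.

Fb7b13 is a dominant seventh flat thirteen built on Fb.
Root: Fb
Major 3rd (3rd): Ab
Perfect 5th (5th): Cb
Minor 7th (7th): Ebb
Minor 13th (13th): Dbb

Fb  Ab  Cb  Ebb  Dbb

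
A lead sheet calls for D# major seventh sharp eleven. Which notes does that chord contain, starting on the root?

D-sharp – F-double-sharp – A-sharp – C-double-sharp – G-double-sharp

D# major seventh sharp eleven is a major seventh sharp eleven built on D-sharp.
root → D-sharp
3rd (major 3rd) → F-double-sharp
5th (perfect 5th) → A-sharp
7th (major 7th) → C-double-sharp
11th (augmented 11th) → G-double-sharp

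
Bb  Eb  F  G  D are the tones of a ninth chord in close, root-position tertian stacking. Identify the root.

Arranged so that each adjacent pair is a third by letter name: Eb – G – Bb – D – F.
The bottom of that stack, Eb, is the root (this is Eb major ninth).

Eb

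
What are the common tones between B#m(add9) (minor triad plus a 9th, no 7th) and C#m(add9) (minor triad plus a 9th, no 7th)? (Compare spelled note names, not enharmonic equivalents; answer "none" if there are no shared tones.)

B#m(add9) = B#, D#, F##, C##.
C#m(add9) = C#, E, G#, D#.
Shared: D#.

D#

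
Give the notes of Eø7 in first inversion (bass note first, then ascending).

G  B♭  D  E

In root position, Eø7 is E–G–B♭–D.
First inversion puts the third (G) in the bass.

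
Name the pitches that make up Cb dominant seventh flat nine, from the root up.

Cb dominant seventh flat nine: dominant seventh flat nine on C-flat.
root → C-flat
3rd (major 3rd) → E-flat
5th (perfect 5th) → G-flat
7th (minor 7th) → B-double-flat
9th (minor 9th) → D-double-flat

C-flat – E-flat – G-flat – B-double-flat – D-double-flat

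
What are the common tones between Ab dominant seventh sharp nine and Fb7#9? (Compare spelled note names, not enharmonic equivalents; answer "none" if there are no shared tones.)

Ab

Ab dominant seventh sharp nine: Ab C Eb Gb B
Fb7#9: Fb Ab Cb Ebb G
Common to both → Ab.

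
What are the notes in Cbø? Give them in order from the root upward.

Cb  Ebb  Gbb  Bbb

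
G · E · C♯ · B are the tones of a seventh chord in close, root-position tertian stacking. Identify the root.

Stacking in thirds gives C♯ – E – G – B, so C♯ is the root — C♯ half-diminished seventh.

C♯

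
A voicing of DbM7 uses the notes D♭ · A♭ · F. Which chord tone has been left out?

C

DbM7 = D♭, F, A♭, C. The voicing lacks the 7th (major 7th), C.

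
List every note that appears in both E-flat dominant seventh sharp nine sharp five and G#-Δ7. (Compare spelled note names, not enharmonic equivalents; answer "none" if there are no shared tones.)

B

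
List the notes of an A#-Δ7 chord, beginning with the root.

A#  C#  E#  G##

Root A#, quality minor-major seventh:
root → A#
3rd (minor 3rd) → C#
5th (perfect 5th) → E#
7th (major 7th) → G##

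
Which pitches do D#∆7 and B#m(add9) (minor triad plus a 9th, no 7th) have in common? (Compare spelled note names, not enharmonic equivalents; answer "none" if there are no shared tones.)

D#∆7: D# F## A# C##
B#m(add9): B# D# F## C##
Common to both → D#, F##, C##.

D# – F## – C##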